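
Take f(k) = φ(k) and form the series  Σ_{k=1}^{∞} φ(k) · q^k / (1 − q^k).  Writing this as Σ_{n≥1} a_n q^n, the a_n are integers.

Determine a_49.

q^49  k|49↦φ(k): 1:1 7:6 49:42  a_49=49

a_49 = 49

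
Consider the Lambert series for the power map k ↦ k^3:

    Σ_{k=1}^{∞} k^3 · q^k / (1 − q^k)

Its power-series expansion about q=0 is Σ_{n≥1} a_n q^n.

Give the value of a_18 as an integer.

[q^18] f(1)=1,f(2)=8,f(3)=27,f(6)=216,f(9)=729,f(18)=5832 ⇒ 6813

a_18 = 6813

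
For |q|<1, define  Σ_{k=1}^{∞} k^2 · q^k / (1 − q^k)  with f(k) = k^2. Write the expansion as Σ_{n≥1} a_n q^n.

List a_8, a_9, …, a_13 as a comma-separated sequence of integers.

85, 91, 130, 122, 210, 170

q^8  k|8↦f(k): 8:64 4:16 2:4 1:1  a_8=85
d|9:{9,3,1}  Σf=81+9+1=91
d|10:{10,5,2,1}  Σf=100+25+4+1=130
n=11: 1·11 11·1  f→[1+121]=122
q^12  k|12↦f(k): 12:144 6:36 4:16 3:9 2:4 1:1  a_12=210
q^13  k|13↦f(k): 1:1 13:169  a_13=170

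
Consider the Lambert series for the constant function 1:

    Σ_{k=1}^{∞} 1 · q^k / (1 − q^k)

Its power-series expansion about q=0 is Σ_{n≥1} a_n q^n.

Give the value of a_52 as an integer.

a_52 = 6

d|52:{1,2,4,13,26,52}  Σf=1+1+1+1+1+1=6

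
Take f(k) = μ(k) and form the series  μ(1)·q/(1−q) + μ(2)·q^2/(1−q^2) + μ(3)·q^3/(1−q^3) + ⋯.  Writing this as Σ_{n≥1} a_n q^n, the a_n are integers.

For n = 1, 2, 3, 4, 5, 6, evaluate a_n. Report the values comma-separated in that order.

q^1  k|1↦μ(k): 1:1  a_1=1
n=2: 1·2 2·1  μ→[1+(-1)]=0
[q^3] μ(3)=-1,μ(1)=1 ⇒ 0
d|4:{4,2,1}  Σμ=0+(-1)+1=0
d|5:{5,1}  Σμ=(-1)+1=0
n=6: 1·6 2·3 3·2 6·1  μ→[1+(-1)+(-1)+1]=0

1, 0, 0, 0, 0, 0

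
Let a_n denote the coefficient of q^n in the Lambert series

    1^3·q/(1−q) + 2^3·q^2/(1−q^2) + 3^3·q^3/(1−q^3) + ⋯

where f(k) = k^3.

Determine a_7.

d|7:{7,1}  Σf=343+1=344

a_7 = 344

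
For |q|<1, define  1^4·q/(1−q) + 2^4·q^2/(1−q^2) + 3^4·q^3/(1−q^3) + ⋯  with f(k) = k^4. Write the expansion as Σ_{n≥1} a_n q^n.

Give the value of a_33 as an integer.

[q^33] f(1)=1,f(3)=81,f(11)=14641,f(33)=1185921 ⇒ 1200644

a_33 = 1200644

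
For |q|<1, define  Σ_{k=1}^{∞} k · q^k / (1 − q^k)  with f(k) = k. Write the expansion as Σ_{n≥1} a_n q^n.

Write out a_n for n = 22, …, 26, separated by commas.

n=22: 22·1 11·2 2·11 1·22  f→[22+11+2+1]=36
[q^23] f(1)=1,f(23)=23 ⇒ 24
n=24: 24·1 12·2 8·3 6·4 4·6 3·8 2·12 1·24  f→[24+12+8+6+4+3+2+1]=60
q^25  k|25↦f(k): 1:1 5:5 25:25  a_25=31
n=26: 1·26 2·13 13·2 26·1  f→[1+2+13+26]=42

36, 24, 60, 31, 42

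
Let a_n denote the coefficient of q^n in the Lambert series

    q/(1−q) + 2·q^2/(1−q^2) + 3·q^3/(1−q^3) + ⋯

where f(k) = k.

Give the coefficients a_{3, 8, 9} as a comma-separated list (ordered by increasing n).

d|3:{1,3}  Σf=1+3=4
q^8  k|8↦f(k): 8:8 4:4 2:2 1:1  a_8=15
q^9  k|9↦f(k): 9:9 3:3 1:1  a_9=13

4, 15, 13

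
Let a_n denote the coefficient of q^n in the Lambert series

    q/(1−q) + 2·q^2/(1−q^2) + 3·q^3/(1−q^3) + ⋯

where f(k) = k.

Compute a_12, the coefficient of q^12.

a_12 = 28

n=12: 12·1 6·2 4·3 3·4 2·6 1·12  f→[12+6+4+3+2+1]=28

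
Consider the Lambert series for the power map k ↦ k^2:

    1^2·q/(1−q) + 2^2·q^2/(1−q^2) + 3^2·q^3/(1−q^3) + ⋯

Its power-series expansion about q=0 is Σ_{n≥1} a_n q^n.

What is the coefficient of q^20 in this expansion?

d|20:{1,2,4,5,10,20}  Σf=1+4+16+25+100+400=546

a_20 = 546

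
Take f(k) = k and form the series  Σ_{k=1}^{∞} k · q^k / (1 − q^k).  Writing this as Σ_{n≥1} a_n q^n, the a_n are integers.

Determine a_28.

d|28:{1,2,4,7,14,28}  Σf=1+2+4+7+14+28=56

a_28 = 56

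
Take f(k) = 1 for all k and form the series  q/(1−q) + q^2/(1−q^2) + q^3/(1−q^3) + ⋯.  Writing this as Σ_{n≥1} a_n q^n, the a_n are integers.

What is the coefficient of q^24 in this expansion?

a_24 = 8

q^24  k|24↦f(k): 1:1 2:1 3:1 4:1 6:1 8:1 12:1 24:1  a_24=8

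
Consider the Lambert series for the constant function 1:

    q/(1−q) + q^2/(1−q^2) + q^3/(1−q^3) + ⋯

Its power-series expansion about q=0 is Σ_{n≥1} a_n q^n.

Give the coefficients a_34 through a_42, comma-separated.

4, 4, 9, 2, 4, 4, 8, 2, 8

[q^34] f(1)=1,f(2)=1,f(17)=1,f(34)=1 ⇒ 4
[q^35] f(35)=1,f(7)=1,f(5)=1,f(1)=1 ⇒ 4
q^36  k|36↦f(k): 36:1 18:1 12:1 9:1 6:1 4:1 3:1 2:1 1:1  a_36=9
d|37:{37,1}  Σf=1+1=2
[q^38] f(1)=1,f(2)=1,f(19)=1,f(38)=1 ⇒ 4
d|39:{39,13,3,1}  Σf=1+1+1+1=4
d|40:{40,20,10,8,5,4,2,1}  Σf=1+1+1+1+1+1+1+1=8
q^41  k|41↦f(k): 1:1 41:1  a_41=2
[q^42] f(42)=1,f(21)=1,f(14)=1,f(7)=1,f(6)=1,f(3)=1,f(2)=1,f(1)=1 ⇒ 8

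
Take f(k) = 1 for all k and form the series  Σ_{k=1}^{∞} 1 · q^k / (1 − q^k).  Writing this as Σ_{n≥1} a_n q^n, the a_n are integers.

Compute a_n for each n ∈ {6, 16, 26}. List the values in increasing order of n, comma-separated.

4, 5, 4

[q^6] f(6)=1,f(3)=1,f(2)=1,f(1)=1 ⇒ 4
[q^16] f(16)=1,f(8)=1,f(4)=1,f(2)=1,f(1)=1 ⇒ 5
d|26:{1,2,13,26}  Σf=1+1+1+1=4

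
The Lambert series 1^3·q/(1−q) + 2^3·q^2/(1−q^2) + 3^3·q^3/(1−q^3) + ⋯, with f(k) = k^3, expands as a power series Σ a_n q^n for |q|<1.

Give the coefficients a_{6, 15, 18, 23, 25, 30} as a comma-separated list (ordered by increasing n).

252, 3528, 6813, 12168, 15751, 31752

[q^6] f(1)=1,f(2)=8,f(3)=27,f(6)=216 ⇒ 252
d|15:{15,5,3,1}  Σf=3375+125+27+1=3528
d|18:{1,2,3,6,9,18}  Σf=1+8+27+216+729+5832=6813
q^23  k|23↦f(k): 1:1 23:12167  a_23=12168
d|25:{1,5,25}  Σf=1+125+15625=15751
[q^30] f(1)=1,f(2)=8,f(3)=27,f(5)=125,f(6)=216,f(10)=1000,f(15)=3375,f(30)=27000 ⇒ 31752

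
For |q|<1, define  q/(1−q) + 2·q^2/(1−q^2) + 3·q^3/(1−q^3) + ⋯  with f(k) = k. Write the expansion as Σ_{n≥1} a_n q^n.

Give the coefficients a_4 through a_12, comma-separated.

7, 6, 12, 8, 15, 13, 18, 12, 28

d|4:{4,2,1}  Σf=4+2+1=7
q^5  k|5↦f(k): 1:1 5:5  a_5=6
[q^6] f(6)=6,f(3)=3,f(2)=2,f(1)=1 ⇒ 12
d|7:{1,7}  Σf=1+7=8
n=8: 8·1 4·2 2·4 1·8  f→[8+4+2+1]=15
q^9  k|9↦f(k): 1:1 3:3 9:9  a_9=13
d|10:{1,2,5,10}  Σf=1+2+5+10=18
q^11  k|11↦f(k): 11:11 1:1  a_11=12
d|12:{12,6,4,3,2,1}  Σf=12+6+4+3+2+1=28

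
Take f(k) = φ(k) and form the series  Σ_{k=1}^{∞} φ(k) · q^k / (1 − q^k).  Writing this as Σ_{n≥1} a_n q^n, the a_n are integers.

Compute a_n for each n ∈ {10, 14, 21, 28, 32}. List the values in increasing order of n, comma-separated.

q^10  k|10↦φ(k): 1:1 2:1 5:4 10:4  a_10=10
n=14: 14·1 7·2 2·7 1·14  φ→[6+6+1+1]=14
n=21: 21·1 7·3 3·7 1·21  φ→[12+6+2+1]=21
[q^28] φ(1)=1,φ(2)=1,φ(4)=2,φ(7)=6,φ(14)=6,φ(28)=12 ⇒ 28
q^32  k|32↦φ(k): 32:16 16:8 8:4 4:2 2:1 1:1  a_32=32

10, 14, 21, 28, 32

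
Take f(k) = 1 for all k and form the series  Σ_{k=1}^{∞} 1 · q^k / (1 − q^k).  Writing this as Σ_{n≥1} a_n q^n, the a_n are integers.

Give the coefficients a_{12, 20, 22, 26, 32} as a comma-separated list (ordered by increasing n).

d|12:{12,6,4,3,2,1}  Σf=1+1+1+1+1+1=6
d|20:{20,10,5,4,2,1}  Σf=1+1+1+1+1+1=6
q^22  k|22↦f(k): 1:1 2:1 11:1 22:1  a_22=4
n=26: 1·26 2·13 13·2 26·1  f→[1+1+1+1]=4
[q^32] f(32)=1,f(16)=1,f(8)=1,f(4)=1,f(2)=1,f(1)=1 ⇒ 6

6, 6, 4, 4, 6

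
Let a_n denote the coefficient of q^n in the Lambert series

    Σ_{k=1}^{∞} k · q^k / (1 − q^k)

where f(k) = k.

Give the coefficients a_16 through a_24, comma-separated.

d|16:{16,8,4,2,1}  Σf=16+8+4+2+1=31
d|17:{17,1}  Σf=17+1=18
[q^18] f(18)=18,f(9)=9,f(6)=6,f(3)=3,f(2)=2,f(1)=1 ⇒ 39
d|19:{19,1}  Σf=19+1=20
[q^20] f(20)=20,f(10)=10,f(5)=5,f(4)=4,f(2)=2,f(1)=1 ⇒ 42
q^21  k|21↦f(k): 1:1 3:3 7:7 21:21  a_21=32
d|22:{1,2,11,22}  Σf=1+2+11+22=36
q^23  k|23↦f(k): 23:23 1:1  a_23=24
q^24  k|24↦f(k): 24:24 12:12 8:8 6:6 4:4 3:3 2:2 1:1  a_24=60

31, 18, 39, 20, 42, 32, 36, 24, 60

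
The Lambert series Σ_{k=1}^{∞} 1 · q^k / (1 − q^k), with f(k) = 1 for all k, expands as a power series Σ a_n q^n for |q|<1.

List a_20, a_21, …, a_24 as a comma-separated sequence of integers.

6, 4, 4, 2, 8

d|20:{1,2,4,5,10,20}  Σf=1+1+1+1+1+1=6
d|21:{21,7,3,1}  Σf=1+1+1+1=4
q^22  k|22↦f(k): 22:1 11:1 2:1 1:1  a_22=4
[q^23] f(23)=1,f(1)=1 ⇒ 2
q^24  k|24↦f(k): 24:1 12:1 8:1 6:1 4:1 3:1 2:1 1:1  a_24=8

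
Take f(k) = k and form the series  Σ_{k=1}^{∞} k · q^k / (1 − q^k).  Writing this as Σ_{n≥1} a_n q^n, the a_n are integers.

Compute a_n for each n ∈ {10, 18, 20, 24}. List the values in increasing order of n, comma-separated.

18, 39, 42, 60

q^10  k|10↦f(k): 1:1 2:2 5:5 10:10  a_10=18
[q^18] f(18)=18,f(9)=9,f(6)=6,f(3)=3,f(2)=2,f(1)=1 ⇒ 39
n=20: 20·1 10·2 5·4 4·5 2·10 1·20  f→[20+10+5+4+2+1]=42
n=24: 24·1 12·2 8·3 6·4 4·6 3·8 2·12 1·24  f→[24+12+8+6+4+3+2+1]=60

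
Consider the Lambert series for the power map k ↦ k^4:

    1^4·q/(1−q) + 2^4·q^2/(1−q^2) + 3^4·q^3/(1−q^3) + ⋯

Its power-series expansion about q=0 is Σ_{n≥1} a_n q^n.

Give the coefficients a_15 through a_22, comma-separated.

d|15:{15,5,3,1}  Σf=50625+625+81+1=51332
q^16  k|16↦f(k): 16:65536 8:4096 4:256 2:16 1:1  a_16=69905
n=17: 1·17 17·1  f→[1+83521]=83522
q^18  k|18↦f(k): 18:104976 9:6561 6:1296 3:81 2:16 1:1  a_18=112931
n=19: 1·19 19·1  f→[1+130321]=130322
[q^20] f(1)=1,f(2)=16,f(4)=256,f(5)=625,f(10)=10000,f(20)=160000 ⇒ 170898
[q^21] f(21)=194481,f(7)=2401,f(3)=81,f(1)=1 ⇒ 196964
q^22  k|22↦f(k): 1:1 2:16 11:14641 22:234256  a_22=248914

51332, 69905, 83522, 112931, 130322, 170898, 196964, 248914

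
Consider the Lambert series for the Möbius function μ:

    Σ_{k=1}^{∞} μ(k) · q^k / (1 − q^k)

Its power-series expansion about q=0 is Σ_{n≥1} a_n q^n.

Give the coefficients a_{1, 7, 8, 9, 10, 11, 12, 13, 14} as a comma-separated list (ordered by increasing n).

d|1:{1}  Σμ=1=1
q^7  k|7↦μ(k): 1:1 7:-1  a_7=0
q^8  k|8↦μ(k): 8:0 4:0 2:-1 1:1  a_8=0
q^9  k|9↦μ(k): 1:1 3:-1 9:0  a_9=0
q^10  k|10↦μ(k): 1:1 2:-1 5:-1 10:1  a_10=0
n=11: 1·11 11·1  μ→[1+(-1)]=0
d|12:{12,6,4,3,2,1}  Σμ=0+1+0+(-1)+(-1)+1=0
[q^13] μ(1)=1,μ(13)=-1 ⇒ 0
[q^14] μ(14)=1,μ(7)=-1,μ(2)=-1,μ(1)=1 ⇒ 0

1, 0, 0, 0, 0, 0, 0, 0, 0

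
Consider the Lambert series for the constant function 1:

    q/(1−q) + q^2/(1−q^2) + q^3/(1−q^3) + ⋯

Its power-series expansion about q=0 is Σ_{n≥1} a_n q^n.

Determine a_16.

q^16  k|16↦f(k): 16:1 8:1 4:1 2:1 1:1  a_16=5

a_16 = 5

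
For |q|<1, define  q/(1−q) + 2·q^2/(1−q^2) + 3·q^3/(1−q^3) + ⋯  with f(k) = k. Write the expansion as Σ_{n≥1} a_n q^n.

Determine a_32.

[q^32] f(1)=1,f(2)=2,f(4)=4,f(8)=8,f(16)=16,f(32)=32 ⇒ 63

a_32 = 63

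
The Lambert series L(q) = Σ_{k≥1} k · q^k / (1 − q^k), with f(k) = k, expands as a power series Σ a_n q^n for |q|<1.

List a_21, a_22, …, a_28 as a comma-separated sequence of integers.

n=21: 1·21 3·7 7·3 21·1  f→[1+3+7+21]=32
[q^22] f(1)=1,f(2)=2,f(11)=11,f(22)=22 ⇒ 36
[q^23] f(1)=1,f(23)=23 ⇒ 24
q^24  k|24↦f(k): 24:24 12:12 8:8 6:6 4:4 3:3 2:2 1:1  a_24=60
n=25: 1·25 5·5 25·1  f→[1+5+25]=31
[q^26] f(26)=26,f(13)=13,f(2)=2,f(1)=1 ⇒ 42
q^27  k|27↦f(k): 1:1 3:3 9:9 27:27  a_27=40
[q^28] f(1)=1,f(2)=2,f(4)=4,f(7)=7,f(14)=14,f(28)=28 ⇒ 56

32, 36, 24, 60, 31, 42, 40, 56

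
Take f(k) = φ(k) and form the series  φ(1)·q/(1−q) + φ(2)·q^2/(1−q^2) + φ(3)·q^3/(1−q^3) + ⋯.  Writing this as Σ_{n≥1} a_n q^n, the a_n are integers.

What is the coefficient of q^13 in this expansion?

d|13:{1,13}  Σφ=1+12=13

a_13 = 13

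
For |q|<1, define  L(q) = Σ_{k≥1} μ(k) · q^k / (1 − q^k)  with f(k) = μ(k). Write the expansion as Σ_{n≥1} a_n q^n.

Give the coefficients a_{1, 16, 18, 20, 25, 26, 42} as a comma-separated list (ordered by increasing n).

1, 0, 0, 0, 0, 0, 0

q^1  k|1↦μ(k): 1:1  a_1=1
q^16  k|16↦μ(k): 1:1 2:-1 4:0 8:0 16:0  a_16=0
[q^18] μ(18)=0,μ(9)=0,μ(6)=1,μ(3)=-1,μ(2)=-1,μ(1)=1 ⇒ 0
n=20: 1·20 2·10 4·5 5·4 10·2 20·1  μ→[1+(-1)+0+(-1)+1+0]=0
d|25:{25,5,1}  Σμ=0+(-1)+1=0
[q^26] μ(1)=1,μ(2)=-1,μ(13)=-1,μ(26)=1 ⇒ 0
d|42:{42,21,14,7,6,3,2,1}  Σμ=(-1)+1+1+(-1)+1+(-1)+(-1)+1=0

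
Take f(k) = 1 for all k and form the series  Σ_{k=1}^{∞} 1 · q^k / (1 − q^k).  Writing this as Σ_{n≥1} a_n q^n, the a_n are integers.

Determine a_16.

q^16  k|16↦f(k): 1:1 2:1 4:1 8:1 16:1  a_16=5

a_16 = 5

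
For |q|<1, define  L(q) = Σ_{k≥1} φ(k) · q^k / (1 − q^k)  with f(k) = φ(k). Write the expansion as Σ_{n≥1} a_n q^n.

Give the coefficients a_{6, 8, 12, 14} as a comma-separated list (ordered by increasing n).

q^6  k|6↦φ(k): 1:1 2:1 3:2 6:2  a_6=6
d|8:{8,4,2,1}  Σφ=4+2+1+1=8
q^12  k|12↦φ(k): 12:4 6:2 4:2 3:2 2:1 1:1  a_12=12
[q^14] φ(14)=6,φ(7)=6,φ(2)=1,φ(1)=1 ⇒ 14

6, 8, 12, 14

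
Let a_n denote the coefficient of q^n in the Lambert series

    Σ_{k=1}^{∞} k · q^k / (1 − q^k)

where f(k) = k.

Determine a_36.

[q^36] f(36)=36,f(18)=18,f(12)=12,f(9)=9,f(6)=6,f(4)=4,f(3)=3,f(2)=2,f(1)=1 ⇒ 91

a_36 = 91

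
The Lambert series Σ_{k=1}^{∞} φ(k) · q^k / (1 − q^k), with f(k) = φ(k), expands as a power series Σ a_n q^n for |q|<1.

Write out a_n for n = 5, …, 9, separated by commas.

q^5  k|5↦φ(k): 1:1 5:4  a_5=5
d|6:{6,3,2,1}  Σφ=2+2+1+1=6
n=7: 1·7 7·1  φ→[1+6]=7
d|8:{8,4,2,1}  Σφ=4+2+1+1=8
d|9:{9,3,1}  Σφ=6+2+1=9

5, 6, 7, 8, 9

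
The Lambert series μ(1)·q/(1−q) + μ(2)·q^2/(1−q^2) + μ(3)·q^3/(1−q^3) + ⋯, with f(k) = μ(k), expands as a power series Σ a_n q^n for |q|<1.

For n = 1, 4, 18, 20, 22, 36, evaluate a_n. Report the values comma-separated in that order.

1, 0, 0, 0, 0, 0

d|1:{1}  Σμ=1=1
q^4  k|4↦μ(k): 1:1 2:-1 4:0  a_4=0
d|18:{1,2,3,6,9,18}  Σμ=1+(-1)+(-1)+1+0+0=0
q^20  k|20↦μ(k): 20:0 10:1 5:-1 4:0 2:-1 1:1  a_20=0
q^22  k|22↦μ(k): 22:1 11:-1 2:-1 1:1  a_22=0
n=36: 36·1 18·2 12·3 9·4 6·6 4·9 3·12 2·18 1·36  μ→[0+0+0+0+1+0+(-1)+(-1)+1]=0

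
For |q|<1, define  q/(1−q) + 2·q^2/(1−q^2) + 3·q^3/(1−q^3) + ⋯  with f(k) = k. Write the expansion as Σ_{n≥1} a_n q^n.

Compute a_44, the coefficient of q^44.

a_44 = 84

q^44  k|44↦f(k): 44:44 22:22 11:11 4:4 2:2 1:1  a_44=84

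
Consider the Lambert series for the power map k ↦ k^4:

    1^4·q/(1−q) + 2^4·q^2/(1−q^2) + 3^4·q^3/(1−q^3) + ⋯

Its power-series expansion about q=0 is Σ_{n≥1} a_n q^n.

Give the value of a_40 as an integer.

a_40 = 2734994

q^40  k|40↦f(k): 1:1 2:16 4:256 5:625 8:4096 10:10000 20:160000 40:2560000  a_40=2734994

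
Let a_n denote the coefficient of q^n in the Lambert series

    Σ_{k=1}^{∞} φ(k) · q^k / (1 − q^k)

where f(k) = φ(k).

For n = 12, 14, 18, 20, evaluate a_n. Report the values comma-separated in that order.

[q^12] φ(1)=1,φ(2)=1,φ(3)=2,φ(4)=2,φ(6)=2,φ(12)=4 ⇒ 12
d|14:{14,7,2,1}  Σφ=6+6+1+1=14
n=18: 18·1 9·2 6·3 3·6 2·9 1·18  φ→[6+6+2+2+1+1]=18
q^20  k|20↦φ(k): 20:8 10:4 5:4 4:2 2:1 1:1  a_20=20

12, 14, 18, 20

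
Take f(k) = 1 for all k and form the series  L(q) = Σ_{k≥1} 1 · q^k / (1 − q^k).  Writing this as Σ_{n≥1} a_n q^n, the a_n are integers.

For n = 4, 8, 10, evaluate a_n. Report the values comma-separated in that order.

d|4:{4,2,1}  Σf=1+1+1=3
q^8  k|8↦f(k): 8:1 4:1 2:1 1:1  a_8=4
[q^10] f(10)=1,f(5)=1,f(2)=1,f(1)=1 ⇒ 4

3, 4, 4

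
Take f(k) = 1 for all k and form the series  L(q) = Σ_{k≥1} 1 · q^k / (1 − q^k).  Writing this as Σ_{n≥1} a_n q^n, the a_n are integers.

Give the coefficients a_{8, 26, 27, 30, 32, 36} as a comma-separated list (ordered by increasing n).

4, 4, 4, 8, 6, 9

n=8: 8·1 4·2 2·4 1·8  f→[1+1+1+1]=4
[q^26] f(1)=1,f(2)=1,f(13)=1,f(26)=1 ⇒ 4
n=27: 1·27 3·9 9·3 27·1  f→[1+1+1+1]=4
q^30  k|30↦f(k): 1:1 2:1 3:1 5:1 6:1 10:1 15:1 30:1  a_30=8
n=32: 32·1 16·2 8·4 4·8 2·16 1·32  f→[1+1+1+1+1+1]=6
[q^36] f(1)=1,f(2)=1,f(3)=1,f(4)=1,f(6)=1,f(9)=1,f(12)=1,f(18)=1,f(36)=1 ⇒ 9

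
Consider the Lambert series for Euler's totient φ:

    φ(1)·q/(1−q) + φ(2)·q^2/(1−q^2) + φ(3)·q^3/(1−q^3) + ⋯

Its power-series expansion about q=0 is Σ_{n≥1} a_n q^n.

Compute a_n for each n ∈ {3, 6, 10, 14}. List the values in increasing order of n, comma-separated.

[q^3] φ(3)=2,φ(1)=1 ⇒ 3
d|6:{6,3,2,1}  Σφ=2+2+1+1=6
n=10: 10·1 5·2 2·5 1·10  φ→[4+4+1+1]=10
q^14  k|14↦φ(k): 14:6 7:6 2:1 1:1  a_14=14

3, 6, 10, 14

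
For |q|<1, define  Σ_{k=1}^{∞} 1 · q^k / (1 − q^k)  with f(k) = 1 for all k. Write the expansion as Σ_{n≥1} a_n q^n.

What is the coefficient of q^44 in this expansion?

a_44 = 6

[q^44] f(44)=1,f(22)=1,f(11)=1,f(4)=1,f(2)=1,f(1)=1 ⇒ 6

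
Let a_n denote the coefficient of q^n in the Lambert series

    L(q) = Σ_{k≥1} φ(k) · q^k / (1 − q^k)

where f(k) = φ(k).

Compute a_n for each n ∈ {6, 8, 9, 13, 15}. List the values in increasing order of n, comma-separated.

q^6  k|6↦φ(k): 1:1 2:1 3:2 6:2  a_6=6
d|8:{8,4,2,1}  Σφ=4+2+1+1=8
[q^9] φ(9)=6,φ(3)=2,φ(1)=1 ⇒ 9
d|13:{13,1}  Σφ=12+1=13
d|15:{15,5,3,1}  Σφ=8+4+2+1=15

6, 8, 9, 13, 15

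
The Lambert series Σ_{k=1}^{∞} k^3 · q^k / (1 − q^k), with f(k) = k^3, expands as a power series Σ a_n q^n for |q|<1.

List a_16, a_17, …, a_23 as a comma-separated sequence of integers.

n=16: 16·1 8·2 4·4 2·8 1·16  f→[4096+512+64+8+1]=4681
d|17:{1,17}  Σf=1+4913=4914
[q^18] f(18)=5832,f(9)=729,f(6)=216,f(3)=27,f(2)=8,f(1)=1 ⇒ 6813
q^19  k|19↦f(k): 1:1 19:6859  a_19=6860
n=20: 1·20 2·10 4·5 5·4 10·2 20·1  f→[1+8+64+125+1000+8000]=9198
[q^21] f(1)=1,f(3)=27,f(7)=343,f(21)=9261 ⇒ 9632
n=22: 22·1 11·2 2·11 1·22  f→[10648+1331+8+1]=11988
n=23: 1·23 23·1  f→[1+12167]=12168

4681, 4914, 6813, 6860, 9198, 9632, 11988, 12168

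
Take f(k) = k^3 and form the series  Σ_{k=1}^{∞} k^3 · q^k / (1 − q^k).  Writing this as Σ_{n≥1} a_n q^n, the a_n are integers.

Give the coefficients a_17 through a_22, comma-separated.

4914, 6813, 6860, 9198, 9632, 11988

[q^17] f(17)=4913,f(1)=1 ⇒ 4914
n=18: 1·18 2·9 3·6 6·3 9·2 18·1  f→[1+8+27+216+729+5832]=6813
n=19: 1·19 19·1  f→[1+6859]=6860
q^20  k|20↦f(k): 1:1 2:8 4:64 5:125 10:1000 20:8000  a_20=9198
q^21  k|21↦f(k): 1:1 3:27 7:343 21:9261  a_21=9632
n=22: 1·22 2·11 11·2 22·1  f→[1+8+1331+10648]=11988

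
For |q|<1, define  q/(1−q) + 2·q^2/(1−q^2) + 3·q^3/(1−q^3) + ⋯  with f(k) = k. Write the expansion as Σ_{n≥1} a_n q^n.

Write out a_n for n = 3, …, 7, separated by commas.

n=3: 3·1 1·3  f→[3+1]=4
q^4  k|4↦f(k): 1:1 2:2 4:4  a_4=7
d|5:{5,1}  Σf=5+1=6
n=6: 6·1 3·2 2·3 1·6  f→[6+3+2+1]=12
n=7: 7·1 1·7  f→[7+1]=8

4, 7, 6, 12, 8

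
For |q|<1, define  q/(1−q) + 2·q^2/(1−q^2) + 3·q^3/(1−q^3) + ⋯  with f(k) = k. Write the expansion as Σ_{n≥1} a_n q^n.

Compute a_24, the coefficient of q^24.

d|24:{24,12,8,6,4,3,2,1}  Σf=24+12+8+6+4+3+2+1=60

a_24 = 60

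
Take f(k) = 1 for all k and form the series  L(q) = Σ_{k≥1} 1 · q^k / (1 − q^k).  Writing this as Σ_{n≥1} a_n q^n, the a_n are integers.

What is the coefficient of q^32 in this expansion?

a_32 = 6

[q^32] f(1)=1,f(2)=1,f(4)=1,f(8)=1,f(16)=1,f(32)=1 ⇒ 6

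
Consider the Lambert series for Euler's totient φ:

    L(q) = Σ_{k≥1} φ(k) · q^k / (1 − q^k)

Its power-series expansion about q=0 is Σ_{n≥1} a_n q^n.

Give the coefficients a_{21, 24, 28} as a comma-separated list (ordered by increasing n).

n=21: 1·21 3·7 7·3 21·1  φ→[1+2+6+12]=21
n=24: 1·24 2·12 3·8 4·6 6·4 8·3 12·2 24·1  φ→[1+1+2+2+2+4+4+8]=24
[q^28] φ(28)=12,φ(14)=6,φ(7)=6,φ(4)=2,φ(2)=1,φ(1)=1 ⇒ 28

21, 24, 28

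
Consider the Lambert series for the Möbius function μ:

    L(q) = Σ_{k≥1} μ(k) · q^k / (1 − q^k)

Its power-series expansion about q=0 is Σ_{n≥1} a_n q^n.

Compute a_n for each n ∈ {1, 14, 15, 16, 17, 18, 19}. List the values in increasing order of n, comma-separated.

[q^1] μ(1)=1 ⇒ 1
q^14  k|14↦μ(k): 1:1 2:-1 7:-1 14:1  a_14=0
n=15: 1·15 3·5 5·3 15·1  μ→[1+(-1)+(-1)+1]=0
n=16: 1·16 2·8 4·4 8·2 16·1  μ→[1+(-1)+0+0+0]=0
[q^17] μ(17)=-1,μ(1)=1 ⇒ 0
q^18  k|18↦μ(k): 1:1 2:-1 3:-1 6:1 9:0 18:0  a_18=0
n=19: 1·19 19·1  μ→[1+(-1)]=0

1, 0, 0, 0, 0, 0, 0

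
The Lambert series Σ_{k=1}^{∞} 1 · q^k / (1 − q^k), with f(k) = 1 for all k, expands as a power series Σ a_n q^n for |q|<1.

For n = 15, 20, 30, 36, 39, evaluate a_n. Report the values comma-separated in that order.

4, 6, 8, 9, 4

d|15:{1,3,5,15}  Σf=1+1+1+1=4
[q^20] f(1)=1,f(2)=1,f(4)=1,f(5)=1,f(10)=1,f(20)=1 ⇒ 6
d|30:{30,15,10,6,5,3,2,1}  Σf=1+1+1+1+1+1+1+1=8
[q^36] f(1)=1,f(2)=1,f(3)=1,f(4)=1,f(6)=1,f(9)=1,f(12)=1,f(18)=1,f(36)=1 ⇒ 9
n=39: 1·39 3·13 13·3 39·1  f→[1+1+1+1]=4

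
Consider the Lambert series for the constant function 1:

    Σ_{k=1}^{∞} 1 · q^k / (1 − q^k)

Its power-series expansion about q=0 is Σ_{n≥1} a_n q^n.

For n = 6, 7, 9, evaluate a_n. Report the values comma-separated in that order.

4, 2, 3

d|6:{6,3,2,1}  Σf=1+1+1+1=4
q^7  k|7↦f(k): 1:1 7:1  a_7=2
n=9: 1·9 3·3 9·1  f→[1+1+1]=3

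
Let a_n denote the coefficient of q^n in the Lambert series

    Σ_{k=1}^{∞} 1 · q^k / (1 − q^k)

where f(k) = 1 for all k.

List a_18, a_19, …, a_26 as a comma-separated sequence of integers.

6, 2, 6, 4, 4, 2, 8, 3, 4

n=18: 18·1 9·2 6·3 3·6 2·9 1·18  f→[1+1+1+1+1+1]=6
n=19: 19·1 1·19  f→[1+1]=2
q^20  k|20↦f(k): 20:1 10:1 5:1 4:1 2:1 1:1  a_20=6
[q^21] f(1)=1,f(3)=1,f(7)=1,f(21)=1 ⇒ 4
n=22: 1·22 2·11 11·2 22·1  f→[1+1+1+1]=4
q^23  k|23↦f(k): 23:1 1:1  a_23=2
q^24  k|24↦f(k): 24:1 12:1 8:1 6:1 4:1 3:1 2:1 1:1  a_24=8
n=25: 25·1 5·5 1·25  f→[1+1+1]=3
[q^26] f(26)=1,f(13)=1,f(2)=1,f(1)=1 ⇒ 4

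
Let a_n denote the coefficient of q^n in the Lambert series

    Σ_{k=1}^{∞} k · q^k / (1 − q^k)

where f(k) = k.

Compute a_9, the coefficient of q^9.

q^9  k|9↦f(k): 9:9 3:3 1:1  a_9=13

a_9 = 13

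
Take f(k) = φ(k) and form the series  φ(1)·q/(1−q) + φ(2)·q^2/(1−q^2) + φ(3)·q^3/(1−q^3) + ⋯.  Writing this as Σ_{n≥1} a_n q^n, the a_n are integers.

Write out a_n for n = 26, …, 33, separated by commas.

q^26  k|26↦φ(k): 26:12 13:12 2:1 1:1  a_26=26
[q^27] φ(1)=1,φ(3)=2,φ(9)=6,φ(27)=18 ⇒ 27
q^28  k|28↦φ(k): 28:12 14:6 7:6 4:2 2:1 1:1  a_28=28
q^29  k|29↦φ(k): 1:1 29:28  a_29=29
n=30: 30·1 15·2 10·3 6·5 5·6 3·10 2·15 1·30  φ→[8+8+4+2+4+2+1+1]=30
d|31:{1,31}  Σφ=1+30=31
q^32  k|32↦φ(k): 1:1 2:1 4:2 8:4 16:8 32:16  a_32=32
n=33: 33·1 11·3 3·11 1·33  φ→[20+10+2+1]=33

26, 27, 28, 29, 30, 31, 32, 33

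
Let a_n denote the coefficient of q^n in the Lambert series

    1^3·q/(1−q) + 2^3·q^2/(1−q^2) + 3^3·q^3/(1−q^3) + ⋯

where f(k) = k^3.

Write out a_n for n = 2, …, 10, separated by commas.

d|2:{1,2}  Σf=1+8=9
[q^3] f(3)=27,f(1)=1 ⇒ 28
[q^4] f(4)=64,f(2)=8,f(1)=1 ⇒ 73
n=5: 5·1 1·5  f→[125+1]=126
[q^6] f(6)=216,f(3)=27,f(2)=8,f(1)=1 ⇒ 252
q^7  k|7↦f(k): 7:343 1:1  a_7=344
q^8  k|8↦f(k): 8:512 4:64 2:8 1:1  a_8=585
[q^9] f(1)=1,f(3)=27,f(9)=729 ⇒ 757
q^10  k|10↦f(k): 10:1000 5:125 2:8 1:1  a_10=1134

9, 28, 73, 126, 252, 344, 585, 757, 1134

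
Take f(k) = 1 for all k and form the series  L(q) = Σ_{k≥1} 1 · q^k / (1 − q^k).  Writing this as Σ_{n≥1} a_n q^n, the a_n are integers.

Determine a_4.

a_4 = 3

d|4:{1,2,4}  Σf=1+1+1=3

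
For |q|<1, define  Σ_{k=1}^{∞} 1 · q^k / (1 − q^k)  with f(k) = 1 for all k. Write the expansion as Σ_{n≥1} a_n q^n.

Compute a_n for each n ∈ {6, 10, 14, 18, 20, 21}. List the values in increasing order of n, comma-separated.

4, 4, 4, 6, 6, 4

q^6  k|6↦f(k): 1:1 2:1 3:1 6:1  a_6=4
n=10: 1·10 2·5 5·2 10·1  f→[1+1+1+1]=4
q^14  k|14↦f(k): 1:1 2:1 7:1 14:1  a_14=4
[q^18] f(1)=1,f(2)=1,f(3)=1,f(6)=1,f(9)=1,f(18)=1 ⇒ 6
d|20:{1,2,4,5,10,20}  Σf=1+1+1+1+1+1=6
n=21: 1·21 3·7 7·3 21·1  f→[1+1+1+1]=4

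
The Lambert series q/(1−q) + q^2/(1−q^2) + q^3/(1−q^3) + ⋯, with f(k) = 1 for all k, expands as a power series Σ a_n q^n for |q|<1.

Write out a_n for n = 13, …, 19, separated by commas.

2, 4, 4, 5, 2, 6, 2

q^13  k|13↦f(k): 13:1 1:1  a_13=2
n=14: 14·1 7·2 2·7 1·14  f→[1+1+1+1]=4
d|15:{1,3,5,15}  Σf=1+1+1+1=4
q^16  k|16↦f(k): 1:1 2:1 4:1 8:1 16:1  a_16=5
n=17: 17·1 1·17  f→[1+1]=2
d|18:{1,2,3,6,9,18}  Σf=1+1+1+1+1+1=6
q^19  k|19↦f(k): 19:1 1:1  a_19=2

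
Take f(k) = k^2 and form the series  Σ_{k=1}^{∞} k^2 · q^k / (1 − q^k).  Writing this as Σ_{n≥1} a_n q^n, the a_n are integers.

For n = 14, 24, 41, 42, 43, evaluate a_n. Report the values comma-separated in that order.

d|14:{1,2,7,14}  Σf=1+4+49+196=250
[q^24] f(1)=1,f(2)=4,f(3)=9,f(4)=16,f(6)=36,f(8)=64,f(12)=144,f(24)=576 ⇒ 850
[q^41] f(41)=1681,f(1)=1 ⇒ 1682
[q^42] f(42)=1764,f(21)=441,f(14)=196,f(7)=49,f(6)=36,f(3)=9,f(2)=4,f(1)=1 ⇒ 2500
q^43  k|43↦f(k): 1:1 43:1849  a_43=1850

250, 850, 1682, 2500, 1850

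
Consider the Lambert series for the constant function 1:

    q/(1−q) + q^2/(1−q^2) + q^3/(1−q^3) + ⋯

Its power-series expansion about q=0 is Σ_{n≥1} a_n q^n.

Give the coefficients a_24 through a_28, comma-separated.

8, 3, 4, 4, 6

[q^24] f(1)=1,f(2)=1,f(3)=1,f(4)=1,f(6)=1,f(8)=1,f(12)=1,f(24)=1 ⇒ 8
q^25  k|25↦f(k): 1:1 5:1 25:1  a_25=3
d|26:{1,2,13,26}  Σf=1+1+1+1=4
n=27: 1·27 3·9 9·3 27·1  f→[1+1+1+1]=4
q^28  k|28↦f(k): 1:1 2:1 4:1 7:1 14:1 28:1  a_28=6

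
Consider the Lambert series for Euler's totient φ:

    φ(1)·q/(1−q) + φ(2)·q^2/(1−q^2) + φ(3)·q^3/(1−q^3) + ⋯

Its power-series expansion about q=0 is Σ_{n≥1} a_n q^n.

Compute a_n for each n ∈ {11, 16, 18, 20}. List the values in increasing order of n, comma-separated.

[q^11] φ(1)=1,φ(11)=10 ⇒ 11
q^16  k|16↦φ(k): 1:1 2:1 4:2 8:4 16:8  a_16=16
d|18:{18,9,6,3,2,1}  Σφ=6+6+2+2+1+1=18
d|20:{20,10,5,4,2,1}  Σφ=8+4+4+2+1+1=20

11, 16, 18, 20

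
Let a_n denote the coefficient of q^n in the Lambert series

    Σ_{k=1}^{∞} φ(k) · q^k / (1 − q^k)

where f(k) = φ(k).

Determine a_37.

[q^37] φ(37)=36,φ(1)=1 ⇒ 37

a_37 = 37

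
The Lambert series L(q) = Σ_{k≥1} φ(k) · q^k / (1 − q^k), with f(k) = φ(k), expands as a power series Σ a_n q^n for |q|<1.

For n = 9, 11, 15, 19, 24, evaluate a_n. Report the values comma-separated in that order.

[q^9] φ(1)=1,φ(3)=2,φ(9)=6 ⇒ 9
n=11: 11·1 1·11  φ→[10+1]=11
n=15: 15·1 5·3 3·5 1·15  φ→[8+4+2+1]=15
d|19:{19,1}  Σφ=18+1=19
q^24  k|24↦φ(k): 24:8 12:4 8:4 6:2 4:2 3:2 2:1 1:1  a_24=24

9, 11, 15, 19, 24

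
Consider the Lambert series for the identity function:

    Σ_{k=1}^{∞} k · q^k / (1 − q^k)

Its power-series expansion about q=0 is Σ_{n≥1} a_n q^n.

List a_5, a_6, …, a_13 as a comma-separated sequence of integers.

q^5  k|5↦f(k): 1:1 5:5  a_5=6
n=6: 1·6 2·3 3·2 6·1  f→[1+2+3+6]=12
q^7  k|7↦f(k): 7:7 1:1  a_7=8
[q^8] f(8)=8,f(4)=4,f(2)=2,f(1)=1 ⇒ 15
d|9:{9,3,1}  Σf=9+3+1=13
d|10:{1,2,5,10}  Σf=1+2+5+10=18
n=11: 11·1 1·11  f→[11+1]=12
q^12  k|12↦f(k): 1:1 2:2 3:3 4:4 6:6 12:12  a_12=28
n=13: 13·1 1·13  f→[13+1]=14

6, 12, 8, 15, 13, 18, 12, 28, 14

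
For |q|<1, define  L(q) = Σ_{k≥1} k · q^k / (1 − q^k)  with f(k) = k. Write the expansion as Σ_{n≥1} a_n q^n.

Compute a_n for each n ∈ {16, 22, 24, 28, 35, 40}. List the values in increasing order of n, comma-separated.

31, 36, 60, 56, 48, 90

[q^16] f(1)=1,f(2)=2,f(4)=4,f(8)=8,f(16)=16 ⇒ 31
d|22:{1,2,11,22}  Σf=1+2+11+22=36
n=24: 1·24 2·12 3·8 4·6 6·4 8·3 12·2 24·1  f→[1+2+3+4+6+8+12+24]=60
q^28  k|28↦f(k): 1:1 2:2 4:4 7:7 14:14 28:28  a_28=56
q^35  k|35↦f(k): 1:1 5:5 7:7 35:35  a_35=48
n=40: 40·1 20·2 10·4 8·5 5·8 4·10 2·20 1·40  f→[40+20+10+8+5+4+2+1]=90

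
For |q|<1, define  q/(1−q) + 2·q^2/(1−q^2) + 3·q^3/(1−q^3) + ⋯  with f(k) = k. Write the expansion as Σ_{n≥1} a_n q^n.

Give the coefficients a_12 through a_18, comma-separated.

28, 14, 24, 24, 31, 18, 39

n=12: 1·12 2·6 3·4 4·3 6·2 12·1  f→[1+2+3+4+6+12]=28
n=13: 1·13 13·1  f→[1+13]=14
[q^14] f(1)=1,f(2)=2,f(7)=7,f(14)=14 ⇒ 24
n=15: 1·15 3·5 5·3 15·1  f→[1+3+5+15]=24
n=16: 1·16 2·8 4·4 8·2 16·1  f→[1+2+4+8+16]=31
[q^17] f(17)=17,f(1)=1 ⇒ 18
d|18:{1,2,3,6,9,18}  Σf=1+2+3+6+9+18=39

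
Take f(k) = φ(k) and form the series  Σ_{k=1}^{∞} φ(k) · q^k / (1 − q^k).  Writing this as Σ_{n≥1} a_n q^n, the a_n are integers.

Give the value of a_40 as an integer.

d|40:{40,20,10,8,5,4,2,1}  Σφ=16+8+4+4+4+2+1+1=40

a_40 = 40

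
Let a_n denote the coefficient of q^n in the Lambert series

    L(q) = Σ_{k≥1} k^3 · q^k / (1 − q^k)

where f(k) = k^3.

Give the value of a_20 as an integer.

a_20 = 9198

n=20: 1·20 2·10 4·5 5·4 10·2 20·1  f→[1+8+64+125+1000+8000]=9198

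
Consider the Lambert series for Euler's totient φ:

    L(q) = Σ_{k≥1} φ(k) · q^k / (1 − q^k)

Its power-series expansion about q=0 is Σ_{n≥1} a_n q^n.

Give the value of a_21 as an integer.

n=21: 1·21 3·7 7·3 21·1  φ→[1+2+6+12]=21

a_21 = 21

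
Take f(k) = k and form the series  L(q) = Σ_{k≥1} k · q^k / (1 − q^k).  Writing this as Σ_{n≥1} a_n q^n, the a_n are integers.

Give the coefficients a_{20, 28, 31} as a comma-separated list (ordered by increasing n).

42, 56, 32

d|20:{20,10,5,4,2,1}  Σf=20+10+5+4+2+1=42
q^28  k|28↦f(k): 28:28 14:14 7:7 4:4 2:2 1:1  a_28=56
q^31  k|31↦f(k): 1:1 31:31  a_31=32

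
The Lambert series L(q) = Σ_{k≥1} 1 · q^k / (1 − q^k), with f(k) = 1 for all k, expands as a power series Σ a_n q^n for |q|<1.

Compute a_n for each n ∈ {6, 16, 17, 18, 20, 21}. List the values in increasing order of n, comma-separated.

4, 5, 2, 6, 6, 4

n=6: 6·1 3·2 2·3 1·6  f→[1+1+1+1]=4
[q^16] f(16)=1,f(8)=1,f(4)=1,f(2)=1,f(1)=1 ⇒ 5
n=17: 1·17 17·1  f→[1+1]=2
n=18: 1·18 2·9 3·6 6·3 9·2 18·1  f→[1+1+1+1+1+1]=6
[q^20] f(1)=1,f(2)=1,f(4)=1,f(5)=1,f(10)=1,f(20)=1 ⇒ 6
q^21  k|21↦f(k): 1:1 3:1 7:1 21:1  a_21=4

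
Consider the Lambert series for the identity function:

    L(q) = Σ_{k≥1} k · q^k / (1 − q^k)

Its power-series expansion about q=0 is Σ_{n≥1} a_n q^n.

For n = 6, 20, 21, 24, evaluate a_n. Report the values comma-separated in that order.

[q^6] f(1)=1,f(2)=2,f(3)=3,f(6)=6 ⇒ 12
d|20:{1,2,4,5,10,20}  Σf=1+2+4+5+10+20=42
[q^21] f(1)=1,f(3)=3,f(7)=7,f(21)=21 ⇒ 32
d|24:{1,2,3,4,6,8,12,24}  Σf=1+2+3+4+6+8+12+24=60

12, 42, 32, 60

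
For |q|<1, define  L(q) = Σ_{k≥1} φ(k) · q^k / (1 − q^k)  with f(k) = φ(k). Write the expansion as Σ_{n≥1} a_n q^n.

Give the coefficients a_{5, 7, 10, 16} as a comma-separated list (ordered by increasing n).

[q^5] φ(1)=1,φ(5)=4 ⇒ 5
q^7  k|7↦φ(k): 7:6 1:1  a_7=7
d|10:{10,5,2,1}  Σφ=4+4+1+1=10
d|16:{16,8,4,2,1}  Σφ=8+4+2+1+1=16

5, 7, 10, 16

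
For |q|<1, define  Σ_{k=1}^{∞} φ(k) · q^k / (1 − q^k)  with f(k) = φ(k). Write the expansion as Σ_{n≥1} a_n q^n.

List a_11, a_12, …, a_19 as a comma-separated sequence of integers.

[q^11] φ(1)=1,φ(11)=10 ⇒ 11
[q^12] φ(12)=4,φ(6)=2,φ(4)=2,φ(3)=2,φ(2)=1,φ(1)=1 ⇒ 12
q^13  k|13↦φ(k): 13:12 1:1  a_13=13
q^14  k|14↦φ(k): 1:1 2:1 7:6 14:6  a_14=14
d|15:{1,3,5,15}  Σφ=1+2+4+8=15
n=16: 16·1 8·2 4·4 2·8 1·16  φ→[8+4+2+1+1]=16
d|17:{17,1}  Σφ=16+1=17
q^18  k|18↦φ(k): 18:6 9:6 6:2 3:2 2:1 1:1  a_18=18
n=19: 1·19 19·1  φ→[1+18]=19

11, 12, 13, 14, 15, 16, 17, 18, 19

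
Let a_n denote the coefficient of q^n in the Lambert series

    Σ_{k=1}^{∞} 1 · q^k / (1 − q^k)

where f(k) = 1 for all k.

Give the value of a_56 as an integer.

d|56:{56,28,14,8,7,4,2,1}  Σf=1+1+1+1+1+1+1+1=8

a_56 = 8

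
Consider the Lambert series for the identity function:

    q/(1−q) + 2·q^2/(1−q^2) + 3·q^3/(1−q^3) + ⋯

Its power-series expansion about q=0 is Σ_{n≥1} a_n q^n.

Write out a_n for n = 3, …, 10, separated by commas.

d|3:{3,1}  Σf=3+1=4
[q^4] f(4)=4,f(2)=2,f(1)=1 ⇒ 7
n=5: 5·1 1·5  f→[5+1]=6
d|6:{1,2,3,6}  Σf=1+2+3+6=12
d|7:{7,1}  Σf=7+1=8
q^8  k|8↦f(k): 1:1 2:2 4:4 8:8  a_8=15
[q^9] f(1)=1,f(3)=3,f(9)=9 ⇒ 13
n=10: 10·1 5·2 2·5 1·10  f→[10+5+2+1]=18

4, 7, 6, 12, 8, 15, 13, 18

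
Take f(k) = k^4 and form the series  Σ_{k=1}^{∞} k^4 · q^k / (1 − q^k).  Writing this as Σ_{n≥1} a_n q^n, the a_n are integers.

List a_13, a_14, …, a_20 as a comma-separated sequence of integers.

28562, 40834, 51332, 69905, 83522, 112931, 130322, 170898

d|13:{1,13}  Σf=1+28561=28562
[q^14] f(1)=1,f(2)=16,f(7)=2401,f(14)=38416 ⇒ 40834
q^15  k|15↦f(k): 15:50625 5:625 3:81 1:1  a_15=51332
q^16  k|16↦f(k): 1:1 2:16 4:256 8:4096 16:65536  a_16=69905
q^17  k|17↦f(k): 17:83521 1:1  a_17=83522
q^18  k|18↦f(k): 1:1 2:16 3:81 6:1296 9:6561 18:104976  a_18=112931
n=19: 19·1 1·19  f→[130321+1]=130322
[q^20] f(20)=160000,f(10)=10000,f(5)=625,f(4)=256,f(2)=16,f(1)=1 ⇒ 170898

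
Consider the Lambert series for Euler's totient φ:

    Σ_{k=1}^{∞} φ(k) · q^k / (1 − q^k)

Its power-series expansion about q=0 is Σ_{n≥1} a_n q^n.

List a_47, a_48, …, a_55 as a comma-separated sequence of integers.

q^47  k|47↦φ(k): 1:1 47:46  a_47=47
[q^48] φ(48)=16,φ(24)=8,φ(16)=8,φ(12)=4,φ(8)=4,φ(6)=2,φ(4)=2,φ(3)=2,φ(2)=1,φ(1)=1 ⇒ 48
n=49: 49·1 7·7 1·49  φ→[42+6+1]=49
[q^50] φ(50)=20,φ(25)=20,φ(10)=4,φ(5)=4,φ(2)=1,φ(1)=1 ⇒ 50
n=51: 1·51 3·17 17·3 51·1  φ→[1+2+16+32]=51
n=52: 52·1 26·2 13·4 4·13 2·26 1·52  φ→[24+12+12+2+1+1]=52
d|53:{1,53}  Σφ=1+52=53
n=54: 54·1 27·2 18·3 9·6 6·9 3·18 2·27 1·54  φ→[18+18+6+6+2+2+1+1]=54
n=55: 55·1 11·5 5·11 1·55  φ→[40+10+4+1]=55

47, 48, 49, 50, 51, 52, 53, 54, 55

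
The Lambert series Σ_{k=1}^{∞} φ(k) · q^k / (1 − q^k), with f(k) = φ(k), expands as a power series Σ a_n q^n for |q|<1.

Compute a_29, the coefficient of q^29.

n=29: 1·29 29·1  φ→[1+28]=29

a_29 = 29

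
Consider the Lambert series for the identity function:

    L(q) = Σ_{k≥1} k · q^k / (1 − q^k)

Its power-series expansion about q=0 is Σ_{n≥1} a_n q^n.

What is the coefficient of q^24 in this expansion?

a_24 = 60

[q^24] f(1)=1,f(2)=2,f(3)=3,f(4)=4,f(6)=6,f(8)=8,f(12)=12,f(24)=24 ⇒ 60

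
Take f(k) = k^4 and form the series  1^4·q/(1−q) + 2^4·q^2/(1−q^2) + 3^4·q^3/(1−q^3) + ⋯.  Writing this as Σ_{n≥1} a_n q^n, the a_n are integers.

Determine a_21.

a_21 = 196964

n=21: 21·1 7·3 3·7 1·21  f→[194481+2401+81+1]=196964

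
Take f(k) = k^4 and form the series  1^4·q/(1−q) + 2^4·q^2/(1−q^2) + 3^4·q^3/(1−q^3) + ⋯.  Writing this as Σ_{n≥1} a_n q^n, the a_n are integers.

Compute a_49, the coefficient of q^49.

a_49 = 5767203

n=49: 49·1 7·7 1·49  f→[5764801+2401+1]=5767203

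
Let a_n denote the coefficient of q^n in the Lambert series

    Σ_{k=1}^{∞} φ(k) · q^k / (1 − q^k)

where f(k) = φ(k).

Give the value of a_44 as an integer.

[q^44] φ(44)=20,φ(22)=10,φ(11)=10,φ(4)=2,φ(2)=1,φ(1)=1 ⇒ 44

a_44 = 44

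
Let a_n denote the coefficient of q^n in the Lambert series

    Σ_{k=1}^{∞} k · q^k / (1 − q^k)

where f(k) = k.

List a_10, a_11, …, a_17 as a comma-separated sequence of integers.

q^10  k|10↦f(k): 1:1 2:2 5:5 10:10  a_10=18
d|11:{1,11}  Σf=1+11=12
d|12:{12,6,4,3,2,1}  Σf=12+6+4+3+2+1=28
[q^13] f(13)=13,f(1)=1 ⇒ 14
[q^14] f(1)=1,f(2)=2,f(7)=7,f(14)=14 ⇒ 24
n=15: 1·15 3·5 5·3 15·1  f→[1+3+5+15]=24
d|16:{1,2,4,8,16}  Σf=1+2+4+8+16=31
q^17  k|17↦f(k): 17:17 1:1  a_17=18

18, 12, 28, 14, 24, 24, 31, 18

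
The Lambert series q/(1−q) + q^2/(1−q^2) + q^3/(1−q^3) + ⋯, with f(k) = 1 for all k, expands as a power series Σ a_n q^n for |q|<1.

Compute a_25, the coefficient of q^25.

[q^25] f(25)=1,f(5)=1,f(1)=1 ⇒ 3

a_25 = 3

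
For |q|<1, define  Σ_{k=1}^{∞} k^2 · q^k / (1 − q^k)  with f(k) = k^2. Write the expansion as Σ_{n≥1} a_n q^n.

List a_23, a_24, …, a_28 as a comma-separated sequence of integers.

d|23:{1,23}  Σf=1+529=530
q^24  k|24↦f(k): 1:1 2:4 3:9 4:16 6:36 8:64 12:144 24:576  a_24=850
d|25:{25,5,1}  Σf=625+25+1=651
[q^26] f(26)=676,f(13)=169,f(2)=4,f(1)=1 ⇒ 850
q^27  k|27↦f(k): 27:729 9:81 3:9 1:1  a_27=820
d|28:{1,2,4,7,14,28}  Σf=1+4+16+49+196+784=1050

530, 850, 651, 850, 820, 1050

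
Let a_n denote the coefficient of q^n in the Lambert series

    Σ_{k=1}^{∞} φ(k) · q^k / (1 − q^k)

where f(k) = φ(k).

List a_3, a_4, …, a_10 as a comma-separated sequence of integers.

q^3  k|3↦φ(k): 3:2 1:1  a_3=3
d|4:{4,2,1}  Σφ=2+1+1=4
[q^5] φ(1)=1,φ(5)=4 ⇒ 5
d|6:{6,3,2,1}  Σφ=2+2+1+1=6
d|7:{1,7}  Σφ=1+6=7
[q^8] φ(1)=1,φ(2)=1,φ(4)=2,φ(8)=4 ⇒ 8
n=9: 1·9 3·3 9·1  φ→[1+2+6]=9
[q^10] φ(10)=4,φ(5)=4,φ(2)=1,φ(1)=1 ⇒ 10

3, 4, 5, 6, 7, 8, 9, 10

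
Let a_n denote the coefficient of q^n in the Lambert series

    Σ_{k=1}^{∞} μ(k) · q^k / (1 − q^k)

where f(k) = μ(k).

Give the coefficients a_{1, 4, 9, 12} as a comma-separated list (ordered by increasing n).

q^1  k|1↦μ(k): 1:1  a_1=1
[q^4] μ(4)=0,μ(2)=-1,μ(1)=1 ⇒ 0
d|9:{1,3,9}  Σμ=1+(-1)+0=0
[q^12] μ(12)=0,μ(6)=1,μ(4)=0,μ(3)=-1,μ(2)=-1,μ(1)=1 ⇒ 0

1, 0, 0, 0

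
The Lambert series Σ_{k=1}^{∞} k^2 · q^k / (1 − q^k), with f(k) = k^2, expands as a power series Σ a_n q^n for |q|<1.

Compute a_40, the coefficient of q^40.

[q^40] f(40)=1600,f(20)=400,f(10)=100,f(8)=64,f(5)=25,f(4)=16,f(2)=4,f(1)=1 ⇒ 2210

a_40 = 2210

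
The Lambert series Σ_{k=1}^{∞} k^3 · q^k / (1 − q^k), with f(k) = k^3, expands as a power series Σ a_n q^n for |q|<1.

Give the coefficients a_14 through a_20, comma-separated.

d|14:{1,2,7,14}  Σf=1+8+343+2744=3096
n=15: 1·15 3·5 5·3 15·1  f→[1+27+125+3375]=3528
[q^16] f(16)=4096,f(8)=512,f(4)=64,f(2)=8,f(1)=1 ⇒ 4681
[q^17] f(1)=1,f(17)=4913 ⇒ 4914
n=18: 18·1 9·2 6·3 3·6 2·9 1·18  f→[5832+729+216+27+8+1]=6813
d|19:{1,19}  Σf=1+6859=6860
[q^20] f(20)=8000,f(10)=1000,f(5)=125,f(4)=64,f(2)=8,f(1)=1 ⇒ 9198

3096, 3528, 4681, 4914, 6813, 6860, 9198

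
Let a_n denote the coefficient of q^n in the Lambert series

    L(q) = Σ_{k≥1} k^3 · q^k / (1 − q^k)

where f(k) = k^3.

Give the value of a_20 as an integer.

[q^20] f(1)=1,f(2)=8,f(4)=64,f(5)=125,f(10)=1000,f(20)=8000 ⇒ 9198

a_20 = 9198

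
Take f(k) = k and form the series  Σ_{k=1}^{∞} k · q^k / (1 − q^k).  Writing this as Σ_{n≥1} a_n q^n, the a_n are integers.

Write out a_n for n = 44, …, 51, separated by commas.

84, 78, 72, 48, 124, 57, 93, 72

q^44  k|44↦f(k): 1:1 2:2 4:4 11:11 22:22 44:44  a_44=84
n=45: 1·45 3·15 5·9 9·5 15·3 45·1  f→[1+3+5+9+15+45]=78
n=46: 1·46 2·23 23·2 46·1  f→[1+2+23+46]=72
d|47:{1,47}  Σf=1+47=48
q^48  k|48↦f(k): 1:1 2:2 3:3 4:4 6:6 8:8 12:12 16:16 24:24 48:48  a_48=124
[q^49] f(1)=1,f(7)=7,f(49)=49 ⇒ 57
[q^50] f(1)=1,f(2)=2,f(5)=5,f(10)=10,f(25)=25,f(50)=50 ⇒ 93
n=51: 1·51 3·17 17·3 51·1  f→[1+3+17+51]=72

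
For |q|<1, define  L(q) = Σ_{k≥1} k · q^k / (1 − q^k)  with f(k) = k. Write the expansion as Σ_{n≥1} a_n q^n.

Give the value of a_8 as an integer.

d|8:{1,2,4,8}  Σf=1+2+4+8=15

a_8 = 15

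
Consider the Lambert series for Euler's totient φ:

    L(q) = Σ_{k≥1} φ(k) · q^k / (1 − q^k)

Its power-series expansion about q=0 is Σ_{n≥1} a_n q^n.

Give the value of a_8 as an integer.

n=8: 8·1 4·2 2·4 1·8  φ→[4+2+1+1]=8

a_8 = 8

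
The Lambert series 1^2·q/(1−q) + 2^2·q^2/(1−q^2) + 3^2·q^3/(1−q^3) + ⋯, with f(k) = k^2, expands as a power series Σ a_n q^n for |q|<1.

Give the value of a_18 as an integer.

d|18:{1,2,3,6,9,18}  Σf=1+4+9+36+81+324=455

a_18 = 455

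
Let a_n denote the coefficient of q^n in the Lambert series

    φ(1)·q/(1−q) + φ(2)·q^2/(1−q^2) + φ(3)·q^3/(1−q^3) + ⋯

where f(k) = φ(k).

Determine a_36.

d|36:{36,18,12,9,6,4,3,2,1}  Σφ=12+6+4+6+2+2+2+1+1=36

a_36 = 36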